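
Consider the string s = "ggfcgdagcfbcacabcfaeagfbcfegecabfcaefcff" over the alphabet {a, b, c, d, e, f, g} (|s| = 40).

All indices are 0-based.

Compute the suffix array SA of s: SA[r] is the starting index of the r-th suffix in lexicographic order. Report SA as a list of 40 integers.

[14, 30, 12, 18, 34, 6, 20, 10, 15, 23, 31, 13, 29, 11, 33, 16, 8, 24, 37, 3, 5, 19, 28, 35, 26, 39, 17, 9, 22, 32, 36, 2, 25, 38, 7, 4, 27, 21, 1, 0]

rank→(start, suffix):
  0 → (14, 'abcfaeagfbcfegecabfcaefcff')
  1 → (30, 'abfcaefcff')
  2 → (12, 'acabcfaeagfbcfegecabfcaefcff')
  3 → (18, 'aeagfbcfegecabfcaefcff')
  4 → (34, 'aefcff')
  5 → (6, 'agcfbcacabcfaeagfbcfegecabfcaefcff')
  6 → (20, 'agfbcfegecabfcaefcff')
  7 → (10, 'bcacabcfaeagfbcfegecabfcaefcff')
  8 → (15, 'bcfaeagfbcfegecabfcaefcff')
  9 → (23, 'bcfegecabfcaefcff')
  10 → (31, 'bfcaefcff')
  11 → (13, 'cabcfaeagfbcfegecabfcaefcff')
  12 → (29, 'cabfcaefcff')
  13 → (11, 'cacabcfaeagfbcfegecabfcaefcff')
  14 → (33, 'caefcff')
  15 → (16, 'cfaeagfbcfegecabfcaefcff')
  16 → (8, 'cfbcacabcfaeagfbcfegecabfcaefcff')
  17 → (24, 'cfegecabfcaefcff')
  18 → (37, 'cff')
  19 → (3, 'cgdagcfbcacabcfaeagfbcfegecabfcaefcff')
  20 → (5, 'dagcfbcacabcfaeagfbcfegecabfcaefcff')
  21 → (19, 'eagfbcfegecabfcaefcff')
  22 → (28, 'ecabfcaefcff')
  23 → (35, 'efcff')
  24 → (26, 'egecabfcaefcff')
  25 → (39, 'f')
  26 → (17, 'faeagfbcfegecabfcaefcff')
  27 → (9, 'fbcacabcfaeagfbcfegecabfcaefcff')
  28 → (22, 'fbcfegecabfcaefcff')
  29 → (32, 'fcaefcff')
  30 → (36, 'fcff')
  31 → (2, 'fcgdagcfbcacabcfaeagfbcfegecabfcaefcff')
  32 → (25, 'fegecabfcaefcff')
  33 → (38, 'ff')
  34 → (7, 'gcfbcacabcfaeagfbcfegecabfcaefcff')
  35 → (4, 'gdagcfbcacabcfaeagfbcfegecabfcaefcff')
  36 → (27, 'gecabfcaefcff')
  37 → (21, 'gfbcfegecabfcaefcff')
  38 → (1, 'gfcgdagcfbcacabcfaeagfbcfegecabfcaefcff')
  39 → (0, 'ggfcgdagcfbcacabcfaeagfbcfegecabfcaefcff')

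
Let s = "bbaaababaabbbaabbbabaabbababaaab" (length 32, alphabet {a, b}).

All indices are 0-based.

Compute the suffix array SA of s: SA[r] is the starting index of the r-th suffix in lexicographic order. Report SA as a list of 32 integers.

rank→(start, suffix):
  0 → (28, 'aaab')
  1 → (2, 'aaababaabbbaabbbabaabbababaaab')
  2 → (29, 'aab')
  3 → (3, 'aababaabbbaabbbabaabbababaaab')
  4 → (20, 'aabbababaaab')
  5 → (8, 'aabbbaabbbabaabbababaaab')
  6 → (13, 'aabbbabaabbababaaab')
  7 → (30, 'ab')
  8 → (26, 'abaaab')
  9 → (18, 'abaabbababaaab')
  10 → (6, 'abaabbbaabbbabaabbababaaab')
  11 → (24, 'ababaaab')
  12 → (4, 'ababaabbbaabbbabaabbababaaab')
  13 → (21, 'abbababaaab')
  14 → (9, 'abbbaabbbabaabbababaaab')
  15 → (14, 'abbbabaabbababaaab')
  16 → (31, 'b')
  17 → (27, 'baaab')
  18 → (1, 'baaababaabbbaabbbabaabbababaaab')
  19 → (19, 'baabbababaaab')
  20 → (7, 'baabbbaabbbabaabbababaaab')
  21 → (12, 'baabbbabaabbababaaab')
  22 → (25, 'babaaab')
  23 → (17, 'babaabbababaaab')
  24 → (5, 'babaabbbaabbbabaabbababaaab')
  25 → (23, 'bababaaab')
  26 → (0, 'bbaaababaabbbaabbbabaabbababaaab')
  27 → (11, 'bbaabbbabaabbababaaab')
  28 → (16, 'bbabaabbababaaab')
  29 → (22, 'bbababaaab')
  30 → (10, 'bbbaabbbabaabbababaaab')
  31 → (15, 'bbbabaabbababaaab')

[28, 2, 29, 3, 20, 8, 13, 30, 26, 18, 6, 24, 4, 21, 9, 14, 31, 27, 1, 19, 7, 12, 25, 17, 5, 23, 0, 11, 16, 22, 10, 15]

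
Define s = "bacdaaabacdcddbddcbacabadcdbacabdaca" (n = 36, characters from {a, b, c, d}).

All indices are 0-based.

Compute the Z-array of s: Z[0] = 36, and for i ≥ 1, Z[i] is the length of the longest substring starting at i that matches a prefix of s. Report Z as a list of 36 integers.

Z[0]=36
i=1: i≥r, start 0; Z[1]=0
i=2: i≥r, start 0; Z[2]=0
i=3: i≥r, start 0; Z[3]=0
i=4: i≥r, start 0; Z[4]=0
i=5: i≥r, start 0; Z[5]=0
i=6: i≥r, start 0; Z[6]=0
i=7: i≥r, start 0; Z[7]=4 grow→box=[7,11)
i=8: min(r-i=3, Z[1]=0)=0; Z[8]=0
i=9: min(r-i=2, Z[2]=0)=0; Z[9]=0
i=10: min(r-i=1, Z[3]=0)=0; Z[10]=0
i=11: i≥r, start 0; Z[11]=0
i=12: i≥r, start 0; Z[12]=0
i=13: i≥r, start 0; Z[13]=0
i=14: i≥r, start 0; Z[14]=1 grow→box=[14,15)
i=15: i≥r, start 0; Z[15]=0
i=16: i≥r, start 0; Z[16]=0
i=17: i≥r, start 0; Z[17]=0
i=18: i≥r, start 0; Z[18]=3 grow→box=[18,21)
i=19: min(r-i=2, Z[1]=0)=0; Z[19]=0
i=20: min(r-i=1, Z[2]=0)=0; Z[20]=0
i=21: i≥r, start 0; Z[21]=0
i=22: i≥r, start 0; Z[22]=2 grow→box=[22,24)
i=23: min(r-i=1, Z[1]=0)=0; Z[23]=0
i=24: i≥r, start 0; Z[24]=0
i=25: i≥r, start 0; Z[25]=0
i=26: i≥r, start 0; Z[26]=0
i=27: i≥r, start 0; Z[27]=3 grow→box=[27,30)
i=28: min(r-i=2, Z[1]=0)=0; Z[28]=0
i=29: min(r-i=1, Z[2]=0)=0; Z[29]=0
i=30: i≥r, start 0; Z[30]=0
i=31: i≥r, start 0; Z[31]=1 grow→box=[31,32)
i=32: i≥r, start 0; Z[32]=0
i=33: i≥r, start 0; Z[33]=0
i=34: i≥r, start 0; Z[34]=0
i=35: i≥r, start 0; Z[35]=0

[36, 0, 0, 0, 0, 0, 0, 4, 0, 0, 0, 0, 0, 0, 1, 0, 0, 0, 3, 0, 0, 0, 2, 0, 0, 0, 0, 3, 0, 0, 0, 1, 0, 0, 0, 0]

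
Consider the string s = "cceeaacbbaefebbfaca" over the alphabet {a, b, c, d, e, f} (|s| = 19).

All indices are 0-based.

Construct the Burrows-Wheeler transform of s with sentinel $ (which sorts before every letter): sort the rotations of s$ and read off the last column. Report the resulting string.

rank  rotation              last
    0  $cceeaacbbaefebbfaca  a
    1  a$cceeaacbbaefebbfac  c
    2  aacbbaefebbfaca$ccee  e
    3  aca$cceeaacbbaefebbf  f
    4  acbbaefebbfaca$cceea  a
    5  aefebbfaca$cceeaacbb  b
    6  baefebbfaca$cceeaacb  b
    7  bbaefebbfaca$cceeaac  c
    8  bbfaca$cceeaacbbaefe  e
    9  bfaca$cceeaacbbaefeb  b
   10  ca$cceeaacbbaefebbfa  a
   11  cbbaefebbfaca$cceeaa  a
   12  cceeaacbbaefebbfaca$  $
   13  ceeaacbbaefebbfaca$c  c
   14  eaacbbaefebbfaca$cce  e
   15  ebbfaca$cceeaacbbaef  f
   16  eeaacbbaefebbfaca$cc  c
   17  efebbfaca$cceeaacbba  a
   18  faca$cceeaacbbaefebb  b
   19  febbfaca$cceeaacbbae  e

acefabbcebaa$cefcabe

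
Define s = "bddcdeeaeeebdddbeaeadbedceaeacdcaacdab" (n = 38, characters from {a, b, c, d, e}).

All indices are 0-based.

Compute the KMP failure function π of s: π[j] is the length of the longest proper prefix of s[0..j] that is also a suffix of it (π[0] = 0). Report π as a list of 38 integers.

[0, 0, 0, 0, 0, 0, 0, 0, 0, 0, 0, 1, 2, 3, 0, 1, 0, 0, 0, 0, 0, 1, 0, 0, 0, 0, 0, 0, 0, 0, 0, 0, 0, 0, 0, 0, 0, 1]

π[0] = 0
j=1 s[j]='d': π[1]=0 (border '')
j=2 s[j]='d': π[2]=0 (border '')
j=3 s[j]='c': π[3]=0 (border '')
j=4 s[j]='d': π[4]=0 (border '')
j=5 s[j]='e': π[5]=0 (border '')
j=6 s[j]='e': π[6]=0 (border '')
j=7 s[j]='a': π[7]=0 (border '')
j=8 s[j]='e': π[8]=0 (border '')
j=9 s[j]='e': π[9]=0 (border '')
j=10 s[j]='e': π[10]=0 (border '')
j=11 s[j]='b': π[11]=1 (border 'b')
j=12 s[j]='d': π[12]=2 (border 'bd')
j=13 s[j]='d': π[13]=3 (border 'bdd')
j=14 s[j]='d': k: 3→0; π[14]=0 (border '')
j=15 s[j]='b': π[15]=1 (border 'b')
j=16 s[j]='e': k: 1→0; π[16]=0 (border '')
j=17 s[j]='a': π[17]=0 (border '')
j=18 s[j]='e': π[18]=0 (border '')
j=19 s[j]='a': π[19]=0 (border '')
j=20 s[j]='d': π[20]=0 (border '')
j=21 s[j]='b': π[21]=1 (border 'b')
j=22 s[j]='e': k: 1→0; π[22]=0 (border '')
j=23 s[j]='d': π[23]=0 (border '')
j=24 s[j]='c': π[24]=0 (border '')
j=25 s[j]='e': π[25]=0 (border '')
j=26 s[j]='a': π[26]=0 (border '')
j=27 s[j]='e': π[27]=0 (border '')
j=28 s[j]='a': π[28]=0 (border '')
j=29 s[j]='c': π[29]=0 (border '')
j=30 s[j]='d': π[30]=0 (border '')
j=31 s[j]='c': π[31]=0 (border '')
j=32 s[j]='a': π[32]=0 (border '')
j=33 s[j]='a': π[33]=0 (border '')
j=34 s[j]='c': π[34]=0 (border '')
j=35 s[j]='d': π[35]=0 (border '')
j=36 s[j]='a': π[36]=0 (border '')
j=37 s[j]='b': π[37]=1 (border 'b')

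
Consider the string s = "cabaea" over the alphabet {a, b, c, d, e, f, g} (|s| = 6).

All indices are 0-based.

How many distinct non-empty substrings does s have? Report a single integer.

sorted suffixes:
  #0 SA[0]=5  'a'
  #1 SA[1]=1  'abaea'
  #2 SA[2]=3  'aea'
  #3 SA[3]=2  'baea'
  #4 SA[4]=0  'cabaea'
  #5 SA[5]=4  'ea'

SA = [5, 1, 3, 2, 0, 4]
rank  pair      lcp
   1  s[5:],s[1:]  1  'a'
   2  s[1:],s[3:]  1  'a'
   3  s[3:],s[2:]  0  ''
   4  s[2:],s[0:]  0  ''
   5  s[0:],s[4:]  0  ''

n(n+1)/2 = 6·7/2 = 21
Σ LCP = 0 + 1 + 1 + 0 + 0 + 0 = 2
distinct = 21 − 2 = 19

19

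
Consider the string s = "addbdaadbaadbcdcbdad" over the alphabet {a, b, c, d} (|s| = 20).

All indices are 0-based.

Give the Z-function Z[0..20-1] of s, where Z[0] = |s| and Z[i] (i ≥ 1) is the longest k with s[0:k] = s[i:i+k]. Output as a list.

[20, 0, 0, 0, 0, 1, 2, 0, 0, 1, 2, 0, 0, 0, 0, 0, 0, 0, 2, 0]

Z[0]=20
i=1: i≥r, start 0; Z[1]=0
i=2: i≥r, start 0; Z[2]=0
i=3: i≥r, start 0; Z[3]=0
i=4: i≥r, start 0; Z[4]=0
i=5: i≥r, start 0; Z[5]=1 grow→box=[5,6)
i=6: i≥r, start 0; Z[6]=2 grow→box=[6,8)
i=7: min(r-i=1, Z[1]=0)=0; Z[7]=0
i=8: i≥r, start 0; Z[8]=0
i=9: i≥r, start 0; Z[9]=1 grow→box=[9,10)
i=10: i≥r, start 0; Z[10]=2 grow→box=[10,12)
i=11: min(r-i=1, Z[1]=0)=0; Z[11]=0
i=12: i≥r, start 0; Z[12]=0
i=13: i≥r, start 0; Z[13]=0
i=14: i≥r, start 0; Z[14]=0
i=15: i≥r, start 0; Z[15]=0
i=16: i≥r, start 0; Z[16]=0
i=17: i≥r, start 0; Z[17]=0
i=18: i≥r, start 0; Z[18]=2 grow→box=[18,20)
i=19: min(r-i=1, Z[1]=0)=0; Z[19]=0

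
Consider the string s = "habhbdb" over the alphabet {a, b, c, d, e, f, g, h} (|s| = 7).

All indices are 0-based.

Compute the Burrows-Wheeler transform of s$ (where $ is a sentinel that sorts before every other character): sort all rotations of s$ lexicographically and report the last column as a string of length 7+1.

rank  rotation  last
    0  $habhbdb  b
    1  abhbdb$h  h
    2  b$habhbd  d
    3  bdb$habh  h
    4  bhbdb$ha  a
    5  db$habhb  b
    6  habhbdb$  $
    7  hbdb$hab  b

bhdhab$b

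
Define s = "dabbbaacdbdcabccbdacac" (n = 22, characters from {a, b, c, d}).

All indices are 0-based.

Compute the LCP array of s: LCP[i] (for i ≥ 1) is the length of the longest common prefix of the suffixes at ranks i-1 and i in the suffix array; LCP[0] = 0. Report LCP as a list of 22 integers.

[0, 1, 2, 1, 2, 2, 0, 1, 2, 1, 1, 2, 0, 1, 2, 1, 1, 1, 0, 2, 1, 1]

rank→(start, suffix):
  0 → (5, 'aacdbdcabccbdacac')
  1 → (1, 'abbbaacdbdcabccbdacac')
  2 → (12, 'abccbdacac')
  3 → (20, 'ac')
  4 → (18, 'acac')
  5 → (6, 'acdbdcabccbdacac')
  6 → (4, 'baacdbdcabccbdacac')
  7 → (3, 'bbaacdbdcabccbdacac')
  8 → (2, 'bbbaacdbdcabccbdacac')
  9 → (13, 'bccbdacac')
  10 → (16, 'bdacac')
  11 → (9, 'bdcabccbdacac')
  12 → (21, 'c')
  13 → (11, 'cabccbdacac')
  14 → (19, 'cac')
  15 → (15, 'cbdacac')
  16 → (14, 'ccbdacac')
  17 → (7, 'cdbdcabccbdacac')
  18 → (0, 'dabbbaacdbdcabccbdacac')
  19 → (17, 'dacac')
  20 → (8, 'dbdcabccbdacac')
  21 → (10, 'dcabccbdacac')

SA = [5, 1, 12, 20, 18, 6, 4, 3, 2, 13, 16, 9, 21, 11, 19, 15, 14, 7, 0, 17, 8, 10]
rank  pair      lcp
   1  s[5:],s[1:]  1  'a'
   2  s[1:],s[12:]  2  'ab'
   3  s[12:],s[20:]  1  'a'
   4  s[20:],s[18:]  2  'ac'
   5  s[18:],s[6:]  2  'ac'
   6  s[6:],s[4:]  0  ''
   7  s[4:],s[3:]  1  'b'
   8  s[3:],s[2:]  2  'bb'
   9  s[2:],s[13:]  1  'b'
  10  s[13:],s[16:]  1  'b'
  11  s[16:],s[9:]  2  'bd'
  12  s[9:],s[21:]  0  ''
  13  s[21:],s[11:]  1  'c'
  14  s[11:],s[19:]  2  'ca'
  15  s[19:],s[15:]  1  'c'
  16  s[15:],s[14:]  1  'c'
  17  s[14:],s[7:]  1  'c'
  18  s[7:],s[0:]  0  ''
  19  s[0:],s[17:]  2  'da'
  20  s[17:],s[8:]  1  'd'
  21  s[8:],s[10:]  1  'd'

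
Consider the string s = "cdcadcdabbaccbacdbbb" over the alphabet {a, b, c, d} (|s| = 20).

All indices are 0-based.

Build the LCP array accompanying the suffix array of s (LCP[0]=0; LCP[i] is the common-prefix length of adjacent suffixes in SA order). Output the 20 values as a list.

sorted suffixes:
  #0 SA[0]=7  'abbaccbacdbbb'
  #1 SA[1]=10  'accbacdbbb'
  #2 SA[2]=14  'acdbbb'
  #3 SA[3]=3  'adcdabbaccbacdbbb'
  #4 SA[4]=19  'b'
  #5 SA[5]=9  'baccbacdbbb'
  #6 SA[6]=13  'bacdbbb'
  #7 SA[7]=18  'bb'
  #8 SA[8]=8  'bbaccbacdbbb'
  #9 SA[9]=17  'bbb'
  #10 SA[10]=2  'cadcdabbaccbacdbbb'
  #11 SA[11]=12  'cbacdbbb'
  #12 SA[12]=11  'ccbacdbbb'
  #13 SA[13]=5  'cdabbaccbacdbbb'
  #14 SA[14]=15  'cdbbb'
  #15 SA[15]=0  'cdcadcdabbaccbacdbbb'
  #16 SA[16]=6  'dabbaccbacdbbb'
  #17 SA[17]=16  'dbbb'
  #18 SA[18]=1  'dcadcdabbaccbacdbbb'
  #19 SA[19]=4  'dcdabbaccbacdbbb'

SA = [7, 10, 14, 3, 19, 9, 13, 18, 8, 17, 2, 12, 11, 5, 15, 0, 6, 16, 1, 4]
rank  pair      lcp
   1  s[7:],s[10:]  1  'a'
   2  s[10:],s[14:]  2  'ac'
   3  s[14:],s[3:]  1  'a'
   4  s[3:],s[19:]  0  ''
   5  s[19:],s[9:]  1  'b'
   6  s[9:],s[13:]  3  'bac'
   7  s[13:],s[18:]  1  'b'
   8  s[18:],s[8:]  2  'bb'
   9  s[8:],s[17:]  2  'bb'
  10  s[17:],s[2:]  0  ''
  11  s[2:],s[12:]  1  'c'
  12  s[12:],s[11:]  1  'c'
  13  s[11:],s[5:]  1  'c'
  14  s[5:],s[15:]  2  'cd'
  15  s[15:],s[0:]  2  'cd'
  16  s[0:],s[6:]  0  ''
  17  s[6:],s[16:]  1  'd'
  18  s[16:],s[1:]  1  'd'
  19  s[1:],s[4:]  2  'dc'

[0, 1, 2, 1, 0, 1, 3, 1, 2, 2, 0, 1, 1, 1, 2, 2, 0, 1, 1, 2]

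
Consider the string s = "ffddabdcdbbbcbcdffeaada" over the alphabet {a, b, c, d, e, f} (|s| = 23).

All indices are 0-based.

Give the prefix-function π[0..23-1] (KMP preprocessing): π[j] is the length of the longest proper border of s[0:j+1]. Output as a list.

π[0] = 0
j=1 s[j]='f': π[1]=1 (border 'f')
j=2 s[j]='d': k: 1→0; π[2]=0 (border '')
j=3 s[j]='d': π[3]=0 (border '')
j=4 s[j]='a': π[4]=0 (border '')
j=5 s[j]='b': π[5]=0 (border '')
j=6 s[j]='d': π[6]=0 (border '')
j=7 s[j]='c': π[7]=0 (border '')
j=8 s[j]='d': π[8]=0 (border '')
j=9 s[j]='b': π[9]=0 (border '')
j=10 s[j]='b': π[10]=0 (border '')
j=11 s[j]='b': π[11]=0 (border '')
j=12 s[j]='c': π[12]=0 (border '')
j=13 s[j]='b': π[13]=0 (border '')
j=14 s[j]='c': π[14]=0 (border '')
j=15 s[j]='d': π[15]=0 (border '')
j=16 s[j]='f': π[16]=1 (border 'f')
j=17 s[j]='f': π[17]=2 (border 'ff')
j=18 s[j]='e': k: 2→1→0; π[18]=0 (border '')
j=19 s[j]='a': π[19]=0 (border '')
j=20 s[j]='a': π[20]=0 (border '')
j=21 s[j]='d': π[21]=0 (border '')
j=22 s[j]='a': π[22]=0 (border '')

[0, 1, 0, 0, 0, 0, 0, 0, 0, 0, 0, 0, 0, 0, 0, 0, 1, 2, 0, 0, 0, 0, 0]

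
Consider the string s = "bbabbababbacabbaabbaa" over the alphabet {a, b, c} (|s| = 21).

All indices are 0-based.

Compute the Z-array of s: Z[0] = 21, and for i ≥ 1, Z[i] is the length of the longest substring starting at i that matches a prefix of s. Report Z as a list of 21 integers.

Z[0]=21
i=1: i≥r, start 0; Z[1]=1 extend→box=[1,2)
i=2: i≥r, start 0; Z[2]=0
i=3: i≥r, start 0; Z[3]=4 extend→box=[3,7)
i=4: min(r-i=3, Z[1]=1)=1; Z[4]=1
i=5: min(r-i=2, Z[2]=0)=0; Z[5]=0
i=6: min(r-i=1, Z[3]=4)=1; Z[6]=1
i=7: i≥r, start 0; Z[7]=0
i=8: i≥r, start 0; Z[8]=3 extend→box=[8,11)
i=9: min(r-i=2, Z[1]=1)=1; Z[9]=1
i=10: min(r-i=1, Z[2]=0)=0; Z[10]=0
i=11: i≥r, start 0; Z[11]=0
i=12: i≥r, start 0; Z[12]=0
i=13: i≥r, start 0; Z[13]=3 extend→box=[13,16)
i=14: min(r-i=2, Z[1]=1)=1; Z[14]=1
i=15: min(r-i=1, Z[2]=0)=0; Z[15]=0
i=16: i≥r, start 0; Z[16]=0
i=17: i≥r, start 0; Z[17]=3 extend→box=[17,20)
i=18: min(r-i=2, Z[1]=1)=1; Z[18]=1
i=19: min(r-i=1, Z[2]=0)=0; Z[19]=0
i=20: i≥r, start 0; Z[20]=0

[21, 1, 0, 4, 1, 0, 1, 0, 3, 1, 0, 0, 0, 3, 1, 0, 0, 3, 1, 0, 0]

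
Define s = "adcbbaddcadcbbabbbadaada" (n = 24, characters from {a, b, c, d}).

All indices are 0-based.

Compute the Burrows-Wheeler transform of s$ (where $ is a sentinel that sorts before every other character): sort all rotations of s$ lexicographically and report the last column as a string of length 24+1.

addbabc$bbbbcbcadddaadaaa

rank  rotation                   last
    0  $adcbbaddcadcbbabbbadaada  a
    1  a$adcbbaddcadcbbabbbadaad  d
    2  aada$adcbbaddcadcbbabbbad  d
    3  abbbadaada$adcbbaddcadcbb  b
    4  ada$adcbbaddcadcbbabbbada  a
    5  adaada$adcbbaddcadcbbabbb  b
    6  adcbbabbbadaada$adcbbaddc  c
    7  adcbbaddcadcbbabbbadaada$  $
    8  addcadcbbabbbadaada$adcbb  b
    9  babbbadaada$adcbbaddcadcb  b
   10  badaada$adcbbaddcadcbbabb  b
   11  baddcadcbbabbbadaada$adcb  b
   12  bbabbbadaada$adcbbaddcadc  c
   13  bbadaada$adcbbaddcadcbbab  b
   14  bbaddcadcbbabbbadaada$adc  c
   15  bbbadaada$adcbbaddcadcbba  a
   16  cadcbbabbbadaada$adcbbadd  d
   17  cbbabbbadaada$adcbbaddcad  d
   18  cbbaddcadcbbabbbadaada$ad  d
   19  da$adcbbaddcadcbbabbbadaa  a
   20  daada$adcbbaddcadcbbabbba  a
   21  dcadcbbabbbadaada$adcbbad  d
   22  dcbbabbbadaada$adcbbaddca  a
   23  dcbbaddcadcbbabbbadaada$a  a
   24  ddcadcbbabbbadaada$adcbba  a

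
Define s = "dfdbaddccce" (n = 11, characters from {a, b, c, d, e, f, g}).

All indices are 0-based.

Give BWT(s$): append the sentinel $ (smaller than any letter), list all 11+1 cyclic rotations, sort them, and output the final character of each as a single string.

ebddccfda$cd

rank  rotation      last
    0  $dfdbaddccce  e
    1  addccce$dfdb  b
    2  baddccce$dfd  d
    3  ccce$dfdbadd  d
    4  cce$dfdbaddc  c
    5  ce$dfdbaddcc  c
    6  dbaddccce$df  f
    7  dccce$dfdbad  d
    8  ddccce$dfdba  a
    9  dfdbaddccce$  $
   10  e$dfdbaddccc  c
   11  fdbaddccce$d  d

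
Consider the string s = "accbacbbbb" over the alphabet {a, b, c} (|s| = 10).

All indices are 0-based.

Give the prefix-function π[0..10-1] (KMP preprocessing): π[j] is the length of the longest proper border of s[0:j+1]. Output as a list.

[0, 0, 0, 0, 1, 2, 0, 0, 0, 0]

π[0] = 0
j=1 s[j]='c': π[1]=0 (border '')
j=2 s[j]='c': π[2]=0 (border '')
j=3 s[j]='b': π[3]=0 (border '')
j=4 s[j]='a': π[4]=1 (border 'a')
j=5 s[j]='c': π[5]=2 (border 'ac')
j=6 s[j]='b': k: 2→0; π[6]=0 (border '')
j=7 s[j]='b': π[7]=0 (border '')
j=8 s[j]='b': π[8]=0 (border '')
j=9 s[j]='b': π[9]=0 (border '')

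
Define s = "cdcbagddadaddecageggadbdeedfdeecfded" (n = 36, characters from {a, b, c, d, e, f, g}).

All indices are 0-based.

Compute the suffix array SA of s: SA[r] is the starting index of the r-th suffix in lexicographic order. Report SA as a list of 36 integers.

[8, 20, 10, 4, 15, 3, 22, 14, 2, 0, 31, 35, 7, 9, 21, 1, 6, 11, 12, 33, 28, 23, 26, 13, 30, 34, 25, 29, 24, 17, 32, 27, 19, 5, 16, 18]

sorted suffixes:
  #0 SA[0]=8  'adaddecageggadbdeedfdeecfded'
  #1 SA[1]=20  'adbdeedfdeecfded'
  #2 SA[2]=10  'addecageggadbdeedfdeecfded'
  #3 SA[3]=4  'agddadaddecageggadbdeedfdeecfded'
  #4 SA[4]=15  'ageggadbdeedfdeecfded'
  #5 SA[5]=3  'bagddadaddecageggadbdeedfdeecfded'
  #6 SA[6]=22  'bdeedfdeecfded'
  #7 SA[7]=14  'cageggadbdeedfdeecfded'
  #8 SA[8]=2  'cbagddadaddecageggadbdeedfdeecfded'
  #9 SA[9]=0  'cdcbagddadaddecageggadbdeedfdeecfded'
  #10 SA[10]=31  'cfded'
  #11 SA[11]=35  'd'
  #12 SA[12]=7  'dadaddecageggadbdeedfdeecfded'
  #13 SA[13]=9  'daddecageggadbdeedfdeecfded'
  #14 SA[14]=21  'dbdeedfdeecfded'
  #15 SA[15]=1  'dcbagddadaddecageggadbdeedfdeecfded'
  #16 SA[16]=6  'ddadaddecageggadbdeedfdeecfded'
  #17 SA[17]=11  'ddecageggadbdeedfdeecfded'
  #18 SA[18]=12  'decageggadbdeedfdeecfded'
  #19 SA[19]=33  'ded'
  #20 SA[20]=28  'deecfded'
  #21 SA[21]=23  'deedfdeecfded'
  #22 SA[22]=26  'dfdeecfded'
  #23 SA[23]=13  'ecageggadbdeedfdeecfded'
  #24 SA[24]=30  'ecfded'
  #25 SA[25]=34  'ed'
  #26 SA[26]=25  'edfdeecfded'
  #27 SA[27]=29  'eecfded'
  #28 SA[28]=24  'eedfdeecfded'
  #29 SA[29]=17  'eggadbdeedfdeecfded'
  #30 SA[30]=32  'fded'
  #31 SA[31]=27  'fdeecfded'
  #32 SA[32]=19  'gadbdeedfdeecfded'
  #33 SA[33]=5  'gddadaddecageggadbdeedfdeecfded'
  #34 SA[34]=16  'geggadbdeedfdeecfded'
  #35 SA[35]=18  'ggadbdeedfdeecfded'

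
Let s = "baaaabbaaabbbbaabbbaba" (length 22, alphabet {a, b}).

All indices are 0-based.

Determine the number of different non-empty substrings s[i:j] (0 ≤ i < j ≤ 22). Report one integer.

rank | idx | suffix
   0 |  21 | a
   1 |   1 | aaaabbaaabbbbaabbbaba
   2 |   2 | aaabbaaabbbbaabbbaba
   3 |   7 | aaabbbbaabbbaba
   4 |   3 | aabbaaabbbbaabbbaba
   5 |  14 | aabbbaba
   6 |   8 | aabbbbaabbbaba
   7 |  19 | aba
   8 |   4 | abbaaabbbbaabbbaba
   9 |  15 | abbbaba
  10 |   9 | abbbbaabbbaba
  11 |  20 | ba
  12 |   0 | baaaabbaaabbbbaabbbaba
  13 |   6 | baaabbbbaabbbaba
  14 |  13 | baabbbaba
  15 |  18 | baba
  16 |   5 | bbaaabbbbaabbbaba
  17 |  12 | bbaabbbaba
  18 |  17 | bbaba
  19 |  11 | bbbaabbbaba
  20 |  16 | bbbaba
  21 |  10 | bbbbaabbbaba

SA = [21, 1, 2, 7, 3, 14, 8, 19, 4, 15, 9, 20, 0, 6, 13, 18, 5, 12, 17, 11, 16, 10]
[i] adj suffixes → lcp
  [1] 21/1 → 1 ('a')
  [2] 1/2 → 3 ('aaa')
  [3] 2/7 → 5 ('aaabb')
  [4] 7/3 → 2 ('aa')
  [5] 3/14 → 4 ('aabb')
  [6] 14/8 → 5 ('aabbb')
  [7] 8/19 → 1 ('a')
  [8] 19/4 → 2 ('ab')
  [9] 4/15 → 3 ('abb')
  [10] 15/9 → 4 ('abbb')
  [11] 9/20 → 0 ('')
  [12] 20/0 → 2 ('ba')
  [13] 0/6 → 4 ('baaa')
  [14] 6/13 → 3 ('baa')
  [15] 13/18 → 2 ('ba')
  [16] 18/5 → 1 ('b')
  [17] 5/12 → 4 ('bbaa')
  [18] 12/17 → 3 ('bba')
  [19] 17/11 → 2 ('bb')
  [20] 11/16 → 4 ('bbba')
  [21] 16/10 → 3 ('bbb')

n(n+1)/2 = 22·23/2 = 253
Σ LCP = 0 + 1 + 3 + 5 + 2 + 4 + 5 + 1 + 2 + 3 + 4 + 0 + 2 + 4 + 3 + 2 + 1 + 4 + 3 + 2 + 4 + 3 = 58
distinct = 253 − 58 = 195

195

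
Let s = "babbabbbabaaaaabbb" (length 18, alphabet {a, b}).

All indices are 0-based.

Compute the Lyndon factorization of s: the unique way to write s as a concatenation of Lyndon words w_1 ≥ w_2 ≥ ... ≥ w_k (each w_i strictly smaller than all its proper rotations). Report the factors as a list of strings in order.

["b", "abbabbb", "ab", "aaaaabbb"]

emit factor 1: 'b' (i=0, period=1)
emit factor 2: 'abbabbb' (i=1, period=7)
emit factor 3: 'ab' (i=8, period=2)
emit factor 4: 'aaaaabbb' (i=10, period=8)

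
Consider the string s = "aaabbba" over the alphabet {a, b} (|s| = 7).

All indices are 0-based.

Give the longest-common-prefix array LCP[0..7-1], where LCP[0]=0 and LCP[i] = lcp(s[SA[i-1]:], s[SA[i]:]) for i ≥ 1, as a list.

[0, 1, 2, 1, 0, 1, 2]

rank | idx | suffix
   0 |   6 | a
   1 |   0 | aaabbba
   2 |   1 | aabbba
   3 |   2 | abbba
   4 |   5 | ba
   5 |   4 | bba
   6 |   3 | bbba

SA = [6, 0, 1, 2, 5, 4, 3]
i: (SA[i-1],SA[i]) lcp shared
  1: (6,0) 1 'a'
  2: (0,1) 2 'aa'
  3: (1,2) 1 'a'
  4: (2,5) 0 ''
  5: (5,4) 1 'b'
  6: (4,3) 2 'bb'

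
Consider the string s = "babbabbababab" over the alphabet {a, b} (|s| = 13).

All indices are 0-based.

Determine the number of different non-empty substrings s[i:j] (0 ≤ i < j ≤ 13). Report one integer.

55

rank | idx | suffix
   0 |  11 | ab
   1 |   9 | abab
   2 |   7 | ababab
   3 |   4 | abbababab
   4 |   1 | abbabbababab
   5 |  12 | b
   6 |  10 | bab
   7 |   8 | babab
   8 |   6 | bababab
   9 |   3 | babbababab
  10 |   0 | babbabbababab
  11 |   5 | bbababab
  12 |   2 | bbabbababab

SA = [11, 9, 7, 4, 1, 12, 10, 8, 6, 3, 0, 5, 2]
[i] adj suffixes → lcp
  [1] 11/9 → 2 ('ab')
  [2] 9/7 → 4 ('abab')
  [3] 7/4 → 2 ('ab')
  [4] 4/1 → 5 ('abbab')
  [5] 1/12 → 0 ('')
  [6] 12/10 → 1 ('b')
  [7] 10/8 → 3 ('bab')
  [8] 8/6 → 5 ('babab')
  [9] 6/3 → 3 ('bab')
  [10] 3/0 → 6 ('babbab')
  [11] 0/5 → 1 ('b')
  [12] 5/2 → 4 ('bbab')

n(n+1)/2 = 13·14/2 = 91
Σ LCP = 0 + 2 + 4 + 2 + 5 + 0 + 1 + 3 + 5 + 3 + 6 + 1 + 4 = 36
distinct = 91 − 36 = 55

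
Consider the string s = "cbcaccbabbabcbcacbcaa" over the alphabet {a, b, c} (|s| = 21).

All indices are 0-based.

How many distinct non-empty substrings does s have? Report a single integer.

sorted suffixes:
  #0 SA[0]=20  'a'
  #1 SA[1]=19  'aa'
  #2 SA[2]=7  'abbabcbcacbcaa'
  #3 SA[3]=10  'abcbcacbcaa'
  #4 SA[4]=15  'acbcaa'
  #5 SA[5]=3  'accbabbabcbcacbcaa'
  #6 SA[6]=6  'babbabcbcacbcaa'
  #7 SA[7]=9  'babcbcacbcaa'
  #8 SA[8]=8  'bbabcbcacbcaa'
  #9 SA[9]=17  'bcaa'
  #10 SA[10]=13  'bcacbcaa'
  #11 SA[11]=1  'bcaccbabbabcbcacbcaa'
  #12 SA[12]=11  'bcbcacbcaa'
  #13 SA[13]=18  'caa'
  #14 SA[14]=14  'cacbcaa'
  #15 SA[15]=2  'caccbabbabcbcacbcaa'
  #16 SA[16]=5  'cbabbabcbcacbcaa'
  #17 SA[17]=16  'cbcaa'
  #18 SA[18]=12  'cbcacbcaa'
  #19 SA[19]=0  'cbcaccbabbabcbcacbcaa'
  #20 SA[20]=4  'ccbabbabcbcacbcaa'

SA = [20, 19, 7, 10, 15, 3, 6, 9, 8, 17, 13, 1, 11, 18, 14, 2, 5, 16, 12, 0, 4]
[i] adj suffixes → lcp
  [1] 20/19 → 1 ('a')
  [2] 19/7 → 1 ('a')
  [3] 7/10 → 2 ('ab')
  [4] 10/15 → 1 ('a')
  [5] 15/3 → 2 ('ac')
  [6] 3/6 → 0 ('')
  [7] 6/9 → 3 ('bab')
  [8] 9/8 → 1 ('b')
  [9] 8/17 → 1 ('b')
  [10] 17/13 → 3 ('bca')
  [11] 13/1 → 4 ('bcac')
  [12] 1/11 → 2 ('bc')
  [13] 11/18 → 0 ('')
  [14] 18/14 → 2 ('ca')
  [15] 14/2 → 3 ('cac')
  [16] 2/5 → 1 ('c')
  [17] 5/16 → 2 ('cb')
  [18] 16/12 → 4 ('cbca')
  [19] 12/0 → 5 ('cbcac')
  [20] 0/4 → 1 ('c')

n(n+1)/2 = 21·22/2 = 231
Σ LCP = 0 + 1 + 1 + 2 + 1 + 2 + 0 + 3 + 1 + 1 + 3 + 4 + 2 + 0 + 2 + 3 + 1 + 2 + 4 + 5 + 1 = 39
distinct = 231 − 39 = 192

192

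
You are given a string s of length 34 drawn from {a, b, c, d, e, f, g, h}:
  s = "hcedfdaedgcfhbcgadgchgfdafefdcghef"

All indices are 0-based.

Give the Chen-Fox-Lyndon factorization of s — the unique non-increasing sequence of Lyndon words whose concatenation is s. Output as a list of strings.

["h", "cedfd", "aedgcfhbcg", "adgchgfdafefdcghef"]

emit factor 1: 'h' (i=0, period=1)
emit factor 2: 'cedfd' (i=1, period=5)
emit factor 3: 'aedgcfhbcg' (i=6, period=10)
emit factor 4: 'adgchgfdafefdcghef' (i=16, period=18)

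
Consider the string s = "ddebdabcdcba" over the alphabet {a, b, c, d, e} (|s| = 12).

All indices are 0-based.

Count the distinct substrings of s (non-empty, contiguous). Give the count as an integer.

rank | idx | suffix
   0 |  11 | a
   1 |   5 | abcdcba
   2 |  10 | ba
   3 |   6 | bcdcba
   4 |   3 | bdabcdcba
   5 |   9 | cba
   6 |   7 | cdcba
   7 |   4 | dabcdcba
   8 |   8 | dcba
   9 |   0 | ddebdabcdcba
  10 |   1 | debdabcdcba
  11 |   2 | ebdabcdcba

SA = [11, 5, 10, 6, 3, 9, 7, 4, 8, 0, 1, 2]
rank  pair      lcp
   1  s[11:],s[5:]  1  'a'
   2  s[5:],s[10:]  0  ''
   3  s[10:],s[6:]  1  'b'
   4  s[6:],s[3:]  1  'b'
   5  s[3:],s[9:]  0  ''
   6  s[9:],s[7:]  1  'c'
   7  s[7:],s[4:]  0  ''
   8  s[4:],s[8:]  1  'd'
   9  s[8:],s[0:]  1  'd'
  10  s[0:],s[1:]  1  'd'
  11  s[1:],s[2:]  0  ''

n(n+1)/2 = 12·13/2 = 78
Σ LCP = 0 + 1 + 0 + 1 + 1 + 0 + 1 + 0 + 1 + 1 + 1 + 0 = 7
distinct = 78 − 7 = 71

71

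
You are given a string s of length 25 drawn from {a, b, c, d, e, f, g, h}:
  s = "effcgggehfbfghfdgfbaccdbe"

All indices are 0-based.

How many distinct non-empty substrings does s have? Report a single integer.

305

rank | idx | suffix
   0 |  19 | accdbe
   1 |  18 | baccdbe
   2 |  23 | be
   3 |  10 | bfghfdgfbaccdbe
   4 |  20 | ccdbe
   5 |  21 | cdbe
   6 |   3 | cgggehfbfghfdgfbaccdbe
   7 |  22 | dbe
   8 |  15 | dgfbaccdbe
   9 |  24 | e
  10 |   0 | effcgggehfbfghfdgfbaccdbe
  11 |   7 | ehfbfghfdgfbaccdbe
  12 |  17 | fbaccdbe
  13 |   9 | fbfghfdgfbaccdbe
  14 |   2 | fcgggehfbfghfdgfbaccdbe
  15 |  14 | fdgfbaccdbe
  16 |   1 | ffcgggehfbfghfdgfbaccdbe
  17 |  11 | fghfdgfbaccdbe
  18 |   6 | gehfbfghfdgfbaccdbe
  19 |  16 | gfbaccdbe
  20 |   5 | ggehfbfghfdgfbaccdbe
  21 |   4 | gggehfbfghfdgfbaccdbe
  22 |  12 | ghfdgfbaccdbe
  23 |   8 | hfbfghfdgfbaccdbe
  24 |  13 | hfdgfbaccdbe

SA = [19, 18, 23, 10, 20, 21, 3, 22, 15, 24, 0, 7, 17, 9, 2, 14, 1, 11, 6, 16, 5, 4, 12, 8, 13]
rank  pair      lcp
   1  s[19:],s[18:]  0  ''
   2  s[18:],s[23:]  1  'b'
   3  s[23:],s[10:]  1  'b'
   4  s[10:],s[20:]  0  ''
   5  s[20:],s[21:]  1  'c'
   6  s[21:],s[3:]  1  'c'
   7  s[3:],s[22:]  0  ''
   8  s[22:],s[15:]  1  'd'
   9  s[15:],s[24:]  0  ''
  10  s[24:],s[0:]  1  'e'
  11  s[0:],s[7:]  1  'e'
  12  s[7:],s[17:]  0  ''
  13  s[17:],s[9:]  2  'fb'
  14  s[9:],s[2:]  1  'f'
  15  s[2:],s[14:]  1  'f'
  16  s[14:],s[1:]  1  'f'
  17  s[1:],s[11:]  1  'f'
  18  s[11:],s[6:]  0  ''
  19  s[6:],s[16:]  1  'g'
  20  s[16:],s[5:]  1  'g'
  21  s[5:],s[4:]  2  'gg'
  22  s[4:],s[12:]  1  'g'
  23  s[12:],s[8:]  0  ''
  24  s[8:],s[13:]  2  'hf'

n(n+1)/2 = 25·26/2 = 325
Σ LCP = 0 + 0 + 1 + 1 + 0 + 1 + 1 + 0 + 1 + 0 + 1 + 1 + 0 + 2 + 1 + 1 + 1 + 1 + 0 + 1 + 1 + 2 + 1 + 0 + 2 = 20
distinct = 325 − 20 = 305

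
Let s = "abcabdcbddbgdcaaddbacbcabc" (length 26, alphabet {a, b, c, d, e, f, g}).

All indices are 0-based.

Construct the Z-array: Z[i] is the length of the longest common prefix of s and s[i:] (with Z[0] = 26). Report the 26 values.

[26, 0, 0, 2, 0, 0, 0, 0, 0, 0, 0, 0, 0, 0, 1, 1, 0, 0, 0, 1, 0, 0, 0, 3, 0, 0]

Z[0]=26
i=1: i≥r, start 0; Z[1]=0
i=2: i≥r, start 0; Z[2]=0
i=3: i≥r, start 0; Z[3]=2 grow→box=[3,5)
i=4: min(r-i=1, Z[1]=0)=0; Z[4]=0
i=5: i≥r, start 0; Z[5]=0
i=6: i≥r, start 0; Z[6]=0
i=7: i≥r, start 0; Z[7]=0
i=8: i≥r, start 0; Z[8]=0
i=9: i≥r, start 0; Z[9]=0
i=10: i≥r, start 0; Z[10]=0
i=11: i≥r, start 0; Z[11]=0
i=12: i≥r, start 0; Z[12]=0
i=13: i≥r, start 0; Z[13]=0
i=14: i≥r, start 0; Z[14]=1 grow→box=[14,15)
i=15: i≥r, start 0; Z[15]=1 grow→box=[15,16)
i=16: i≥r, start 0; Z[16]=0
i=17: i≥r, start 0; Z[17]=0
i=18: i≥r, start 0; Z[18]=0
i=19: i≥r, start 0; Z[19]=1 grow→box=[19,20)
i=20: i≥r, start 0; Z[20]=0
i=21: i≥r, start 0; Z[21]=0
i=22: i≥r, start 0; Z[22]=0
i=23: i≥r, start 0; Z[23]=3 grow→box=[23,26)
i=24: min(r-i=2, Z[1]=0)=0; Z[24]=0
i=25: min(r-i=1, Z[2]=0)=0; Z[25]=0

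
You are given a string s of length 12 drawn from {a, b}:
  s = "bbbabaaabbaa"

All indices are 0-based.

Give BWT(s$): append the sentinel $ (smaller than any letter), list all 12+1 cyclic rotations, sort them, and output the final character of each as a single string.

aabbabababab$

rank  rotation       last
    0  $bbbabaaabbaa  a
    1  a$bbbabaaabba  a
    2  aa$bbbabaaabb  b
    3  aaabbaa$bbbab  b
    4  aabbaa$bbbaba  a
    5  abaaabbaa$bbb  b
    6  abbaa$bbbabaa  a
    7  baa$bbbabaaab  b
    8  baaabbaa$bbba  a
    9  babaaabbaa$bb  b
   10  bbaa$bbbabaaa  a
   11  bbabaaabbaa$b  b
   12  bbbabaaabbaa$  $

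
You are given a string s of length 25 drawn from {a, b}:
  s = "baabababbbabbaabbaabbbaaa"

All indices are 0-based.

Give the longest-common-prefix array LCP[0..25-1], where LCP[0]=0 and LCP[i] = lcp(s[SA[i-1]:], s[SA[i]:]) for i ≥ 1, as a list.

[0, 1, 2, 2, 3, 4, 1, 4, 2, 7, 3, 5, 0, 3, 4, 5, 2, 3, 4, 1, 4, 6, 3, 2, 4]

rank→(start, suffix):
  0 → (24, 'a')
  1 → (23, 'aa')
  2 → (22, 'aaa')
  3 → (1, 'aabababbbabbaabbaabbbaaa')
  4 → (13, 'aabbaabbbaaa')
  5 → (17, 'aabbbaaa')
  6 → (2, 'abababbbabbaabbaabbbaaa')
  7 → (4, 'ababbbabbaabbaabbbaaa')
  8 → (10, 'abbaabbaabbbaaa')
  9 → (14, 'abbaabbbaaa')
  10 → (18, 'abbbaaa')
  11 → (6, 'abbbabbaabbaabbbaaa')
  12 → (21, 'baaa')
  13 → (0, 'baabababbbabbaabbaabbbaaa')
  14 → (12, 'baabbaabbbaaa')
  15 → (16, 'baabbbaaa')
  16 → (3, 'bababbbabbaabbaabbbaaa')
  17 → (9, 'babbaabbaabbbaaa')
  18 → (5, 'babbbabbaabbaabbbaaa')
  19 → (20, 'bbaaa')
  20 → (11, 'bbaabbaabbbaaa')
  21 → (15, 'bbaabbbaaa')
  22 → (8, 'bbabbaabbaabbbaaa')
  23 → (19, 'bbbaaa')
  24 → (7, 'bbbabbaabbaabbbaaa')

SA = [24, 23, 22, 1, 13, 17, 2, 4, 10, 14, 18, 6, 21, 0, 12, 16, 3, 9, 5, 20, 11, 15, 8, 19, 7]
rank  pair      lcp
   1  s[24:],s[23:]  1  'a'
   2  s[23:],s[22:]  2  'aa'
   3  s[22:],s[1:]  2  'aa'
   4  s[1:],s[13:]  3  'aab'
   5  s[13:],s[17:]  4  'aabb'
   6  s[17:],s[2:]  1  'a'
   7  s[2:],s[4:]  4  'abab'
   8  s[4:],s[10:]  2  'ab'
   9  s[10:],s[14:]  7  'abbaabb'
  10  s[14:],s[18:]  3  'abb'
  11  s[18:],s[6:]  5  'abbba'
  12  s[6:],s[21:]  0  ''
  13  s[21:],s[0:]  3  'baa'
  14  s[0:],s[12:]  4  'baab'
  15  s[12:],s[16:]  5  'baabb'
  16  s[16:],s[3:]  2  'ba'
  17  s[3:],s[9:]  3  'bab'
  18  s[9:],s[5:]  4  'babb'
  19  s[5:],s[20:]  1  'b'
  20  s[20:],s[11:]  4  'bbaa'
  21  s[11:],s[15:]  6  'bbaabb'
  22  s[15:],s[8:]  3  'bba'
  23  s[8:],s[19:]  2  'bb'
  24  s[19:],s[7:]  4  'bbba'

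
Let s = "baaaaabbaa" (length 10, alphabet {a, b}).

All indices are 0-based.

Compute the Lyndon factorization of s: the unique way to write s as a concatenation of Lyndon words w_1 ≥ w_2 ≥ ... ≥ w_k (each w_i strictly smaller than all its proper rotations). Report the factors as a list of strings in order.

["b", "aaaaabb", "a", "a"]

emit factor 1: 'b' (i=0, period=1)
emit factor 2: 'aaaaabb' (i=1, period=7)
emit factor 3: 'a' (i=8, period=1)
emit factor 4: 'a' (i=9, period=1)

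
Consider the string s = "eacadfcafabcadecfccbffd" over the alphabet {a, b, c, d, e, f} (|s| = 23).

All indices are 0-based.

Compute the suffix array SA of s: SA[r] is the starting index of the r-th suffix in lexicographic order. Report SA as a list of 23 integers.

[9, 1, 12, 3, 7, 10, 19, 11, 2, 6, 18, 17, 15, 22, 13, 4, 0, 14, 8, 5, 16, 21, 20]

sorted suffixes:
  #0 SA[0]=9  'abcadecfccbffd'
  #1 SA[1]=1  'acadfcafabcadecfccbffd'
  #2 SA[2]=12  'adecfccbffd'
  #3 SA[3]=3  'adfcafabcadecfccbffd'
  #4 SA[4]=7  'afabcadecfccbffd'
  #5 SA[5]=10  'bcadecfccbffd'
  #6 SA[6]=19  'bffd'
  #7 SA[7]=11  'cadecfccbffd'
  #8 SA[8]=2  'cadfcafabcadecfccbffd'
  #9 SA[9]=6  'cafabcadecfccbffd'
  #10 SA[10]=18  'cbffd'
  #11 SA[11]=17  'ccbffd'
  #12 SA[12]=15  'cfccbffd'
  #13 SA[13]=22  'd'
  #14 SA[14]=13  'decfccbffd'
  #15 SA[15]=4  'dfcafabcadecfccbffd'
  #16 SA[16]=0  'eacadfcafabcadecfccbffd'
  #17 SA[17]=14  'ecfccbffd'
  #18 SA[18]=8  'fabcadecfccbffd'
  #19 SA[19]=5  'fcafabcadecfccbffd'
  #20 SA[20]=16  'fccbffd'
  #21 SA[21]=21  'fd'
  #22 SA[22]=20  'ffd'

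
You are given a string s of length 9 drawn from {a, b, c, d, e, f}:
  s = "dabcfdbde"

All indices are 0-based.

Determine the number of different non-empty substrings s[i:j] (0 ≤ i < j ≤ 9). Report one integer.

42

rank | idx | suffix
   0 |   1 | abcfdbde
   1 |   2 | bcfdbde
   2 |   6 | bde
   3 |   3 | cfdbde
   4 |   0 | dabcfdbde
   5 |   5 | dbde
   6 |   7 | de
   7 |   8 | e
   8 |   4 | fdbde

SA = [1, 2, 6, 3, 0, 5, 7, 8, 4]
rank  pair      lcp
   1  s[1:],s[2:]  0  ''
   2  s[2:],s[6:]  1  'b'
   3  s[6:],s[3:]  0  ''
   4  s[3:],s[0:]  0  ''
   5  s[0:],s[5:]  1  'd'
   6  s[5:],s[7:]  1  'd'
   7  s[7:],s[8:]  0  ''
   8  s[8:],s[4:]  0  ''

n(n+1)/2 = 9·10/2 = 45
Σ LCP = 0 + 0 + 1 + 0 + 0 + 1 + 1 + 0 + 0 = 3
distinct = 45 − 3 = 42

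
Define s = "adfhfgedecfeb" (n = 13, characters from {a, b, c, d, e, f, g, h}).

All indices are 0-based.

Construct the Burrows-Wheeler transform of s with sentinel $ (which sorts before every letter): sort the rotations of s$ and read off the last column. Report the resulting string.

rank  rotation        last
    0  $adfhfgedecfeb  b
    1  adfhfgedecfeb$  $
    2  b$adfhfgedecfe  e
    3  cfeb$adfhfgede  e
    4  decfeb$adfhfge  e
    5  dfhfgedecfeb$a  a
    6  eb$adfhfgedecf  f
    7  ecfeb$adfhfged  d
    8  edecfeb$adfhfg  g
    9  feb$adfhfgedec  c
   10  fgedecfeb$adfh  h
   11  fhfgedecfeb$ad  d
   12  gedecfeb$adfhf  f
   13  hfgedecfeb$adf  f

b$eeeafdgchdff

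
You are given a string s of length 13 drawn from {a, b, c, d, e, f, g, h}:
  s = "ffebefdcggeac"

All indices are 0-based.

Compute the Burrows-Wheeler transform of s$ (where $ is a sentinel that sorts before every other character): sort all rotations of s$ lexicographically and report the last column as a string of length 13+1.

rank  rotation        last
    0  $ffebefdcggeac  c
    1  ac$ffebefdcgge  e
    2  befdcggeac$ffe  e
    3  c$ffebefdcggea  a
    4  cggeac$ffebefd  d
    5  dcggeac$ffebef  f
    6  eac$ffebefdcgg  g
    7  ebefdcggeac$ff  f
    8  efdcggeac$ffeb  b
    9  fdcggeac$ffebe  e
   10  febefdcggeac$f  f
   11  ffebefdcggeac$  $
   12  geac$ffebefdcg  g
   13  ggeac$ffebefdc  c

ceeadfgfbef$gc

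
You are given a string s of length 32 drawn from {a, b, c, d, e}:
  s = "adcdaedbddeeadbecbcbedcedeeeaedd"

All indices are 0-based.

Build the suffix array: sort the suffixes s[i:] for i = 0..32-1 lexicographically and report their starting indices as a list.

sorted suffixes:
  #0 SA[0]=12  'adbecbcbedcedeeeaedd'
  #1 SA[1]=0  'adcdaedbddeeadbecbcbedcedeeeaedd'
  #2 SA[2]=4  'aedbddeeadbecbcbedcedeeeaedd'
  #3 SA[3]=28  'aedd'
  #4 SA[4]=17  'bcbedcedeeeaedd'
  #5 SA[5]=7  'bddeeadbecbcbedcedeeeaedd'
  #6 SA[6]=14  'becbcbedcedeeeaedd'
  #7 SA[7]=19  'bedcedeeeaedd'
  #8 SA[8]=16  'cbcbedcedeeeaedd'
  #9 SA[9]=18  'cbedcedeeeaedd'
  #10 SA[10]=2  'cdaedbddeeadbecbcbedcedeeeaedd'
  #11 SA[11]=22  'cedeeeaedd'
  #12 SA[12]=31  'd'
  #13 SA[13]=3  'daedbddeeadbecbcbedcedeeeaedd'
  #14 SA[14]=6  'dbddeeadbecbcbedcedeeeaedd'
  #15 SA[15]=13  'dbecbcbedcedeeeaedd'
  #16 SA[16]=1  'dcdaedbddeeadbecbcbedcedeeeaedd'
  #17 SA[17]=21  'dcedeeeaedd'
  #18 SA[18]=30  'dd'
  #19 SA[19]=8  'ddeeadbecbcbedcedeeeaedd'
  #20 SA[20]=9  'deeadbecbcbedcedeeeaedd'
  #21 SA[21]=24  'deeeaedd'
  #22 SA[22]=11  'eadbecbcbedcedeeeaedd'
  #23 SA[23]=27  'eaedd'
  #24 SA[24]=15  'ecbcbedcedeeeaedd'
  #25 SA[25]=5  'edbddeeadbecbcbedcedeeeaedd'
  #26 SA[26]=20  'edcedeeeaedd'
  #27 SA[27]=29  'edd'
  #28 SA[28]=23  'edeeeaedd'
  #29 SA[29]=10  'eeadbecbcbedcedeeeaedd'
  #30 SA[30]=26  'eeaedd'
  #31 SA[31]=25  'eeeaedd'

[12, 0, 4, 28, 17, 7, 14, 19, 16, 18, 2, 22, 31, 3, 6, 13, 1, 21, 30, 8, 9, 24, 11, 27, 15, 5, 20, 29, 23, 10, 26, 25]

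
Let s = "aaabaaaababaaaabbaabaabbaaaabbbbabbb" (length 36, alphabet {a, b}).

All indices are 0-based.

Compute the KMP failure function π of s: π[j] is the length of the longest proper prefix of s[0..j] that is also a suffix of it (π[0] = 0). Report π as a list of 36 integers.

π[0] = 0
j=1 s[j]='a': π[1]=1 (border 'a')
j=2 s[j]='a': π[2]=2 (border 'aa')
j=3 s[j]='b': k: 2→1→0; π[3]=0 (border '')
j=4 s[j]='a': π[4]=1 (border 'a')
j=5 s[j]='a': π[5]=2 (border 'aa')
j=6 s[j]='a': π[6]=3 (border 'aaa')
j=7 s[j]='a': k: 3→2; π[7]=3 (border 'aaa')
j=8 s[j]='b': π[8]=4 (border 'aaab')
j=9 s[j]='a': π[9]=5 (border 'aaaba')
j=10 s[j]='b': k: 5→1→0; π[10]=0 (border '')
j=11 s[j]='a': π[11]=1 (border 'a')
j=12 s[j]='a': π[12]=2 (border 'aa')
j=13 s[j]='a': π[13]=3 (border 'aaa')
j=14 s[j]='a': k: 3→2; π[14]=3 (border 'aaa')
j=15 s[j]='b': π[15]=4 (border 'aaab')
j=16 s[j]='b': k: 4→0; π[16]=0 (border '')
j=17 s[j]='a': π[17]=1 (border 'a')
j=18 s[j]='a': π[18]=2 (border 'aa')
j=19 s[j]='b': k: 2→1→0; π[19]=0 (border '')
j=20 s[j]='a': π[20]=1 (border 'a')
j=21 s[j]='a': π[21]=2 (border 'aa')
j=22 s[j]='b': k: 2→1→0; π[22]=0 (border '')
j=23 s[j]='b': π[23]=0 (border '')
j=24 s[j]='a': π[24]=1 (border 'a')
j=25 s[j]='a': π[25]=2 (border 'aa')
j=26 s[j]='a': π[26]=3 (border 'aaa')
j=27 s[j]='a': k: 3→2; π[27]=3 (border 'aaa')
j=28 s[j]='b': π[28]=4 (border 'aaab')
j=29 s[j]='b': k: 4→0; π[29]=0 (border '')
j=30 s[j]='b': π[30]=0 (border '')
j=31 s[j]='b': π[31]=0 (border '')
j=32 s[j]='a': π[32]=1 (border 'a')
j=33 s[j]='b': k: 1→0; π[33]=0 (border '')
j=34 s[j]='b': π[34]=0 (border '')
j=35 s[j]='b': π[35]=0 (border '')

[0, 1, 2, 0, 1, 2, 3, 3, 4, 5, 0, 1, 2, 3, 3, 4, 0, 1, 2, 0, 1, 2, 0, 0, 1, 2, 3, 3, 4, 0, 0, 0, 1, 0, 0, 0]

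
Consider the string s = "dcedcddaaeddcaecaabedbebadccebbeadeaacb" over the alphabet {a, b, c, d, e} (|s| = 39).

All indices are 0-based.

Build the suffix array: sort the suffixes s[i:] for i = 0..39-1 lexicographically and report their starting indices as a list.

rank | idx | suffix
   0 |  16 | aabedbebadccebbeadeaacb
   1 |  35 | aacb
   2 |   7 | aaeddcaecaabedbebadccebbeadeaacb
   3 |  17 | abedbebadccebbeadeaacb
   4 |  36 | acb
   5 |  24 | adccebbeadeaacb
   6 |  32 | adeaacb
   7 |  13 | aecaabedbebadccebbeadeaacb
   8 |   8 | aeddcaecaabedbebadccebbeadeaacb
   9 |  38 | b
  10 |  23 | badccebbeadeaacb
  11 |  29 | bbeadeaacb
  12 |  30 | beadeaacb
  13 |  21 | bebadccebbeadeaacb
  14 |  18 | bedbebadccebbeadeaacb
  15 |  15 | caabedbebadccebbeadeaacb
  16 |  12 | caecaabedbebadccebbeadeaacb
  17 |  37 | cb
  18 |  26 | ccebbeadeaacb
  19 |   4 | cddaaeddcaecaabedbebadccebbeadeaacb
  20 |  27 | cebbeadeaacb
  21 |   1 | cedcddaaeddcaecaabedbebadccebbeadeaacb
  22 |   6 | daaeddcaecaabedbebadccebbeadeaacb
  23 |  20 | dbebadccebbeadeaacb
  24 |  11 | dcaecaabedbebadccebbeadeaacb
  25 |  25 | dccebbeadeaacb
  26 |   3 | dcddaaeddcaecaabedbebadccebbeadeaacb
  27 |   0 | dcedcddaaeddcaecaabedbebadccebbeadeaacb
  28 |   5 | ddaaeddcaecaabedbebadccebbeadeaacb
  29 |  10 | ddcaecaabedbebadccebbeadeaacb
  30 |  33 | deaacb
  31 |  34 | eaacb
  32 |  31 | eadeaacb
  33 |  22 | ebadccebbeadeaacb
  34 |  28 | ebbeadeaacb
  35 |  14 | ecaabedbebadccebbeadeaacb
  36 |  19 | edbebadccebbeadeaacb
  37 |   2 | edcddaaeddcaecaabedbebadccebbeadeaacb
  38 |   9 | eddcaecaabedbebadccebbeadeaacb

[16, 35, 7, 17, 36, 24, 32, 13, 8, 38, 23, 29, 30, 21, 18, 15, 12, 37, 26, 4, 27, 1, 6, 20, 11, 25, 3, 0, 5, 10, 33, 34, 31, 22, 28, 14, 19, 2, 9]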